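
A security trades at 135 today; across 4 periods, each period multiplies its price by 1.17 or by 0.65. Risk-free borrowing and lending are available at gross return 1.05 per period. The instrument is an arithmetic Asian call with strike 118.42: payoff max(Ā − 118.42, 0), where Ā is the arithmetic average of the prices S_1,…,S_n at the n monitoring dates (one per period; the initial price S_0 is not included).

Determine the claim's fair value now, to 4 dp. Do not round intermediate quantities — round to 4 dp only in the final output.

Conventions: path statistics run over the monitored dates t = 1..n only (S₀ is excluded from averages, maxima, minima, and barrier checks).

price = 33.5052

Risk-neutral up-probability p* = (R−d)/(u−d) = (1.05−0.65)/(1.17−0.65) = 0.7692; the claim prices as the p*-weighted sum of path payoffs discounted by R^4.
Enumerate all 2^4 = 16 price paths (U = up ×1.17, D = down ×0.65); each path with k up-moves has probability p*^k·(1−p*)^(4−k).
DDDD: Ā=51.4901, payoff=0.0000, prob=0.002836
UDDD: Ā=92.6821, payoff=0.0000, prob=0.009453
DUDD: Ā=75.1321, payoff=0.0000, prob=0.009453
UUDD: Ā=135.2378, payoff=16.8178, prob=0.031512
DDUD: Ā=63.7246, payoff=0.0000, prob=0.009453
UDUD: Ā=114.7043, payoff=0.0000, prob=0.031512
DUUD: Ā=97.1543, payoff=0.0000, prob=0.031512
UUUD: Ā=174.8777, payoff=56.4577, prob=0.105038
DDDU: Ā=56.3097, payoff=0.0000, prob=0.009453
UDDU: Ā=101.3575, payoff=0.0000, prob=0.031512
DUDU: Ā=83.8075, payoff=0.0000, prob=0.031512
UUDU: Ā=150.8535, payoff=32.4335, prob=0.105038
DDUU: Ā=72.4000, payoff=0.0000, prob=0.031512
UDUU: Ā=130.3200, payoff=11.9000, prob=0.105038
DUUU: Ā=112.7700, payoff=0.0000, prob=0.105038
UUUU: Ā=202.9860, payoff=84.5660, prob=0.350128
Price = Σ prob·payoff / R^4 = 40.725804 / 1.215506 = 33.5052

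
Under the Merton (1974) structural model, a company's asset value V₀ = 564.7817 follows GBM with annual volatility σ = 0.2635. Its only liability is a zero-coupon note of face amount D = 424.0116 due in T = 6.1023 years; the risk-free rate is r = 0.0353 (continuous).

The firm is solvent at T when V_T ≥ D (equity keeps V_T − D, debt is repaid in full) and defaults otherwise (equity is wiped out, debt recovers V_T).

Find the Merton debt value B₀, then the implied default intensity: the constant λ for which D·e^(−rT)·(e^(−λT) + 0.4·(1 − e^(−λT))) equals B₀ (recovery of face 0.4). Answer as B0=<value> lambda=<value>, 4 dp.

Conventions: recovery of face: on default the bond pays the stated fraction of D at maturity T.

B0=306.7882 lambda=0.0307

Equity is a call on the firm's assets struck at D = 424.0116:
d₁ = [ln(V₀/D) + (r + σ²/2)T] / (σ√T)
   = [ln(564.7817/424.0116) + (0.0353 + 0.5·0.2635²)·6.1023] / (0.2635·√6.1023)
   = [0.286678 + 0.427259] / 0.650920 = 1.096814
d₂ = d₁ − σ√T = 1.096814 − 0.650920 = 0.445894
N(d₁) = 0.863639,  N(d₂) = 0.672163,  e^(−rT) = 0.806210
E₀ = V₀·N(d₁) − D·e^(−rT)·N(d₂)
   = 564.7817·0.863639 − 424.0116·0.806210·0.672163 = 257.993461
B₀ = V₀ − E₀ = 564.7817 − 257.993461 = 306.788239
e^(−λT) = (B₀·e^(rT)/D − 0.4)/(1 − 0.4) = (306.7882·1.240372/424.0116 − 0.4)/0.6 = 0.82909209
λ = −ln(0.82909209)/6.1023 = 0.030714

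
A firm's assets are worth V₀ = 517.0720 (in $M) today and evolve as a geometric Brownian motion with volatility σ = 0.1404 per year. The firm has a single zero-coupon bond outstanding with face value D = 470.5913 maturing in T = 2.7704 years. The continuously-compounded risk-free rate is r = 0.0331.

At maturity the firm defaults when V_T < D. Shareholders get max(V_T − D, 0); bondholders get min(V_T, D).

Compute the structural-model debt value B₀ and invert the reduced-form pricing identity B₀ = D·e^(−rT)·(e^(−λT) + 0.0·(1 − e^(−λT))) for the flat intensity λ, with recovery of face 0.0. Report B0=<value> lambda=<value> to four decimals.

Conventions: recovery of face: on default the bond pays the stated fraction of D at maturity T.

B0=416.0690 lambda=0.0113

Apply the equity-as-call identities (strike 470.5913, horizon 2.7704 years):
d₁ = [ln(V₀/D) + (r + σ²/2)T] / (σ√T)
   = [ln(517.0720/470.5913) + (0.0331 + 0.5·0.1404²)·2.7704] / (0.1404·√2.7704)
   = [0.094192 + 0.119006] / 0.233689 = 0.912313
d₂ = d₁ − σ√T = 0.912313 − 0.233689 = 0.678624
N(d₁) = 0.819198,  N(d₂) = 0.751312,  e^(−rT) = 0.912379
E₀ = V₀·N(d₁) − D·e^(−rT)·N(d₂)
   = 517.0720·0.819198 − 470.5913·0.912379·0.751312 = 101.002998
B₀ = V₀ − E₀ = 517.0720 − 101.002998 = 416.069002
e^(−λT) = (B₀·e^(rT)/D − 0)/(1 − 0) = (416.0690·1.096036/470.5913 − 0)/1 = 0.96905042
λ = −ln(0.96905042)/2.7704 = 0.011348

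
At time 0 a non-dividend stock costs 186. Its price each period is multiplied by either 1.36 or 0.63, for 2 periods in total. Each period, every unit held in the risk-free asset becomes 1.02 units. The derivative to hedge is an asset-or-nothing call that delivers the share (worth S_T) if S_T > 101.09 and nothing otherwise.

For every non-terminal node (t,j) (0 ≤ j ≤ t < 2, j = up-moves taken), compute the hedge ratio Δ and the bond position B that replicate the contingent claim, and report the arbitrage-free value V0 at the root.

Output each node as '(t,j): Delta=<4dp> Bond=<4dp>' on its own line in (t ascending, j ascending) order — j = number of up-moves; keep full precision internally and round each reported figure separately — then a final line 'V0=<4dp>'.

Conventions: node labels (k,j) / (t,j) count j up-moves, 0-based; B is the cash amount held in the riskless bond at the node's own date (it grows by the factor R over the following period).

(0,0): Delta=1.2483 Bond=-61.5695
(1,0): Delta=1.8630 Bond=-134.8373
(1,1): Delta=1.0000 Bond=0.0000
V0=170.6076

Since d<R<u, set p* = (R−d)/(u−d) = 0.5342; price each node as the discounted p*-expectation of its children.
At maturity the claim pays: V(2,0)=0.0000, V(2,1)=159.3648, V(2,2)=344.0256
(1,0): S=117.1800. Δ = (V_up−V_dn)/(S_up−S_dn) = (159.3648−0.0000)/(159.3648−73.8234) = 1.8630. V = [p*·159.3648 + (1−p*)·0.0000]/1.02 = 83.4707. B = V − Δ·S = -134.8373.
(1,1): S=252.9600. Δ = (V_up−V_dn)/(S_up−S_dn) = (344.0256−159.3648)/(344.0256−159.3648) = 1.0000. V = [p*·344.0256 + (1−p*)·159.3648]/1.02 = 252.9600. B = V − Δ·S = 0.0000.
(0,0): S=186.0000. Δ = (V_up−V_dn)/(S_up−S_dn) = (252.9600−83.4707)/(252.9600−117.1800) = 1.2483. V = [p*·252.9600 + (1−p*)·83.4707]/1.02 = 170.6076. B = V − Δ·S = -61.5695.
As a check, the time-0 holding Δ(0,0)·S0 + B(0,0) comes to 170.6076 — exactly V0.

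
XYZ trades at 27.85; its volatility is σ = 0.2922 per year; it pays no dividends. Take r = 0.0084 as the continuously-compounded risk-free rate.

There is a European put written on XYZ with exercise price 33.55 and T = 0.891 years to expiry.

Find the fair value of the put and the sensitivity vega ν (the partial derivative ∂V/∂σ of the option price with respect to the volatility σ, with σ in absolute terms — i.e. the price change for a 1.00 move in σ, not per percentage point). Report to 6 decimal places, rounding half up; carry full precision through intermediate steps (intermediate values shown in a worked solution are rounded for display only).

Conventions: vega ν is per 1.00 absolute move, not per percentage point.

price = 6.752447
ν = 9.208333

σ√T = 0.2922·√0.891 = 0.275816
d₁ = (ln(S/K) + (r+σ²/2)T) / (σ√T) = (ln(27.85/33.55) + (0.0084+0.2922²/2)·0.891) / 0.275816 = (-0.186204 + 0.045522) / 0.275816 = -0.510059
d₂ = d₁ − σ√T = -0.510059 − 0.275816 = -0.785875
e^{−rT} = 0.992544
N(−d₁) = 0.694995,  N(−d₂) = 0.784030
Put price V = K·e^{−rT}·N(−d₂) − S·N(−d₁) = 26.108057 − 19.355610 = 6.752447
φ(d₁) = (1/√(2π))·e^{−d₁²/2} = 0.350281
ν = S·φ(d₁)·√T = 9.208333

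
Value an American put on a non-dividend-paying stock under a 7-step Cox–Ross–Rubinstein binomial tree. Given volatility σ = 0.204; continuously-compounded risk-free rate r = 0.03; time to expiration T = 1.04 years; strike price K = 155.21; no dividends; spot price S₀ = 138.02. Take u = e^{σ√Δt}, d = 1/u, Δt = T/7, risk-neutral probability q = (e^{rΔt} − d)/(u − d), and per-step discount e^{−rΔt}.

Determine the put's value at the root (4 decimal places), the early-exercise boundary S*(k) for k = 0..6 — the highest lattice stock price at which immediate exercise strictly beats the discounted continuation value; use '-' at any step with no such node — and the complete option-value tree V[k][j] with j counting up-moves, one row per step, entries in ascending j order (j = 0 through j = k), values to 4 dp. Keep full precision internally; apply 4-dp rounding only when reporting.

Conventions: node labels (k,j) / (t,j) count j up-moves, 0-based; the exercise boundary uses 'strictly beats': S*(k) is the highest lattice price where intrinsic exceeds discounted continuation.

price = 20.4714
boundary = - - 117.9352 127.5830 117.9352 127.5830 138.0200
tree:
20.4714
28.1161 13.2688
37.2748 19.5185 7.3500
46.1930 27.6270 11.8596 3.0597
54.4369 37.2748 18.5102 5.5413 0.6902
62.0573 46.1930 27.6270 9.8687 1.4111 0.0000
69.1015 54.4369 37.2748 17.1900 2.8852 0.0000 0.0000
75.6130 62.0573 46.1930 27.6270 5.8992 0.0000 0.0000 0.0000

Δt=0.14857, u=1.08181, d=0.92438, q=0.50873, disc=e^(-rΔt)=0.99555
k=7 terminal: V=max(K-S,0) → 75.6130 62.0573 46.1930 27.6270 5.8992 0.0000 0.0000 0.0000
k=6: j=0 S=86.1085 intr=69.1015 cont=68.4112 V=69.1015[EX]; j=1 S=100.7731 intr=54.4369 cont=53.7466 V=54.4369[EX]; j=2 S=117.9352 intr=37.2748 cont=36.5846 V=37.2748[EX]; j=3 S=138.0200 intr=17.1900 cont=16.4997 V=17.1900[EX]; j=4 S=161.5253 intr=0.0000 cont=2.8852 V=2.8852[hold]; j=5 S=189.0337 intr=0.0000 cont=0.0000 V=0.0000[hold]; j=6 S=221.2269 intr=0.0000 cont=0.0000 V=0.0000[hold]  S*(6)=138.0200
k=5: j=0 S=93.1527 intr=62.0573 cont=61.3671 V=62.0573[EX]; j=1 S=109.0170 intr=46.1930 cont=45.5028 V=46.1930[EX]; j=2 S=127.5830 intr=27.6270 cont=26.9368 V=27.6270[EX]; j=3 S=149.3108 intr=5.8992 cont=9.8687 V=9.8687[hold]; j=4 S=174.7391 intr=0.0000 cont=1.4111 V=1.4111[hold]; j=5 S=204.4978 intr=0.0000 cont=0.0000 V=0.0000[hold]  S*(5)=127.5830
k=4: j=0 S=100.7731 intr=54.4369 cont=53.7466 V=54.4369[EX]; j=1 S=117.9352 intr=37.2748 cont=36.5846 V=37.2748[EX]; j=2 S=138.0200 intr=17.1900 cont=18.5102 V=18.5102[hold]; j=3 S=161.5253 intr=0.0000 cont=5.5413 V=5.5413[hold]; j=4 S=189.0337 intr=0.0000 cont=0.6902 V=0.6902[hold]  S*(4)=117.9352
k=3: j=0 S=109.0170 intr=46.1930 cont=45.5028 V=46.1930[EX]; j=1 S=127.5830 intr=27.6270 cont=27.6054 V=27.6270[EX]; j=2 S=149.3108 intr=5.8992 cont=11.8596 V=11.8596[hold]; j=3 S=174.7391 intr=0.0000 cont=3.0597 V=3.0597[hold]  S*(3)=127.5830
k=2: j=0 S=117.9352 intr=37.2748 cont=36.5846 V=37.2748[EX]; j=1 S=138.0200 intr=17.1900 cont=19.5185 V=19.5185[hold]; j=2 S=161.5253 intr=0.0000 cont=7.3500 V=7.3500[hold]  S*(2)=117.9352
k=1: j=0 S=127.5830 intr=27.6270 cont=28.1161 V=28.1161[hold]; j=1 S=149.3108 intr=5.8992 cont=13.2688 V=13.2688[hold]  S*(1)=-
k=0: j=0 S=138.0200 intr=17.1900 cont=20.4714 V=20.4714[hold]  S*(0)=-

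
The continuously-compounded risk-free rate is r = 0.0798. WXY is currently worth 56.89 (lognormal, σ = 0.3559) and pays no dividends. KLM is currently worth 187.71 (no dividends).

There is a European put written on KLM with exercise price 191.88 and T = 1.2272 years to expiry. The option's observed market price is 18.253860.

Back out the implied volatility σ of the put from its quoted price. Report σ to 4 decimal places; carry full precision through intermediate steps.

At σ = 0.3083 the Black–Scholes value reproduces the quote:
σ√T = 0.3083·√1.2272 = 0.341532
d₁ = (ln(S/K) + (r+σ²/2)T) / (σ√T) = (ln(187.71/191.88) + (0.0798+0.3083²/2)·1.2272) / 0.341532 = (-0.021972 + 0.156253) / 0.341532 = 0.393172
d₂ = d₁ − σ√T = 0.393172 − 0.341532 = 0.051640
e^{−rT} = 0.906712
N(−d₁) = 0.347096,  N(−d₂) = 0.479408
V = K·e^{−rT}·N(−d₂) − S·N(−d₁) = 83.407324 − 65.153464 = 18.253860 (the quoted price), and the Black–Scholes price is strictly increasing in σ, so σ is unique

sigma = 0.3083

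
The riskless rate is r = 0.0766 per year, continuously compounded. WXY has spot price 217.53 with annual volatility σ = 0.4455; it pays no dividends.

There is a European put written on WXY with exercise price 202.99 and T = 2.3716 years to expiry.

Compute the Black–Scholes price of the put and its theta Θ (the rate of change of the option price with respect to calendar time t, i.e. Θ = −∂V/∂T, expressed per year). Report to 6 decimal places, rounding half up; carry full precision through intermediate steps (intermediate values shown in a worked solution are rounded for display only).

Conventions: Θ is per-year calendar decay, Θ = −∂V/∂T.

price = 31.061495
Θ = -3.398883

σ√T = 0.4455·√2.3716 = 0.686070
d₁ = (ln(S/K) + (r+σ²/2)T) / (σ√T) = (ln(217.53/202.99) + (0.0766+0.4455²/2)·2.3716) / 0.686070 = (0.069180 + 0.417011) / 0.686070 = 0.708660
d₂ = d₁ − σ√T = 0.708660 − 0.686070 = 0.022590
e^{−rT} = 0.833881
N(−d₁) = 0.239268,  N(−d₂) = 0.490989
Put price V = K·e^{−rT}·N(−d₂) − S·N(−d₁) = 83.109381 − 52.047886 = 31.061495
φ(d₁) = (1/√(2π))·e^{−d₁²/2} = 0.310355
Θ = −S·φ(d₁)·σ/(2√T) + r·K·e^{−rT}·N(−d₂) = −9.765061 + 6.366179 = -3.398883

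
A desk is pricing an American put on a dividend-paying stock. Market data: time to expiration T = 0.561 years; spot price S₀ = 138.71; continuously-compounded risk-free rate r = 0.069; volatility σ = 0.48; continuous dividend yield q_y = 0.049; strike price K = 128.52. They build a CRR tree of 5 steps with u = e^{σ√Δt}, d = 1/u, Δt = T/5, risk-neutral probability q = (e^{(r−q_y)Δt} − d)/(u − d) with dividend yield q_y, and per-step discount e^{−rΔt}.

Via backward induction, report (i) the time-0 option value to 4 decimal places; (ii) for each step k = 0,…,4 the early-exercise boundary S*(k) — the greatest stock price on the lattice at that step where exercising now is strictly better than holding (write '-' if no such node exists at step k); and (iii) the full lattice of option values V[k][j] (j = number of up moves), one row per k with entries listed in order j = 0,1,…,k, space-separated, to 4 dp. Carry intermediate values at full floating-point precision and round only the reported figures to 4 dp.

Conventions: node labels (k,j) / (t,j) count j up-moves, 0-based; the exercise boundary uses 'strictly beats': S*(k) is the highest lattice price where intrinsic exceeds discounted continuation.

params: Δt=0.11220 u=1.17443 d=0.85148 q=0.46685 e^(-rΔt)=0.99229
t_5 payoffs: 66.4368 42.8897 10.4115 0.0000 0.0000 0.0000
t_4: node(4,0) S=72.9123 payoff=55.6077 vs cont=55.0163 → 55.6077 [stop]  node(4,1) S=100.5667 payoff=27.9533 vs cont=27.5135 → 27.9533 [stop]  node(4,2) S=138.7100 payoff=0.0000 vs cont=5.5081 → 5.5081 [wait]  node(4,3) S=191.3204 payoff=0.0000 vs cont=0.0000 → 0.0000 [wait]  node(4,4) S=263.8851 payoff=0.0000 vs cont=0.0000 → 0.0000 [wait]  ⇒ S*(4)=100.5667
t_3: node(3,0) S=85.6303 payoff=42.8897 vs cont=42.3681 → 42.8897 [stop]  node(3,1) S=118.1085 payoff=10.4115 vs cont=17.3401 → 17.3401 [wait]  node(3,2) S=162.9050 payoff=0.0000 vs cont=2.9140 → 2.9140 [wait]  node(3,3) S=224.6923 payoff=0.0000 vs cont=0.0000 → 0.0000 [wait]  ⇒ S*(3)=85.6303
t_2: node(2,0) S=100.5667 payoff=27.9533 vs cont=30.7232 → 30.7232 [wait]  node(2,1) S=138.7100 payoff=0.0000 vs cont=10.5235 → 10.5235 [wait]  node(2,2) S=191.3204 payoff=0.0000 vs cont=1.5416 → 1.5416 [wait]  ⇒ S*(2)=-
t_1: node(1,0) S=118.1085 payoff=10.4115 vs cont=21.1288 → 21.1288 [wait]  node(1,1) S=162.9050 payoff=0.0000 vs cont=6.2815 → 6.2815 [wait]  ⇒ S*(1)=-
t_0: node(0,0) S=138.7100 payoff=0.0000 vs cont=14.0879 → 14.0879 [wait]  ⇒ S*(0)=-

price = 14.0879
boundary = - - - 85.6303 100.5667
tree:
14.0879
21.1288 6.2815
30.7232 10.5235 1.5416
42.8897 17.3401 2.9140 0.0000
55.6077 27.9533 5.5081 0.0000 0.0000
66.4368 42.8897 10.4115 0.0000 0.0000 0.0000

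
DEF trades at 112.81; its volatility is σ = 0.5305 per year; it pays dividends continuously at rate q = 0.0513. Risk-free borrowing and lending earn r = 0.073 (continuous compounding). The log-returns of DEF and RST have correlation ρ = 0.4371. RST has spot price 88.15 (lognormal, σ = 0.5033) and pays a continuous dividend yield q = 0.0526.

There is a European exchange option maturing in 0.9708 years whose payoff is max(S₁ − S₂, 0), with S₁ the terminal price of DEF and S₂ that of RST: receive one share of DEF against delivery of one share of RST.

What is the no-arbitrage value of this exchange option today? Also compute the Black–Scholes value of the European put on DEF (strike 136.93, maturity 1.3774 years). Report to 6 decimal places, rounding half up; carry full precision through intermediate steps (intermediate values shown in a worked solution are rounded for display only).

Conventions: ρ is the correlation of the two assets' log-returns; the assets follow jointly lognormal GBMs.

exchange price = 34.190756
price(DEF put K=136.93) = 38.269640

σ_eff = √(σ₁² + σ₂² − 2ρσ₁σ₂) = √(0.5305² + 0.5033² − 2·0.4371·0.5305·0.5033) = 0.548935
d₁ = (ln(S₁/S₂) + (q₂ − q₁ + σ_eff²/2)T) / (σ_eff√T) = (ln(112.81/88.15) + (0.0526 − 0.0513 + 0.150665)·0.9708) / 0.540861 = 0.728824
d₂ = d₁ − σ_eff√T = 0.728824 − 0.540861 = 0.187963
N(d₁) = 0.766945,  N(d₂) = 0.574547
V = S₁·e^{−q₁T}·N(d₁) − S₂·e^{−q₂T}·N(d₂) = 82.315810 − 48.125054 = 34.190756
[vanilla: DEF put K=136.93]
σ√T = 0.5305·√1.3774 = 0.622609
d₁ = (ln(S/K) + (r−q+σ²/2)T) / (σ√T) = (ln(112.81/136.93) + (0.073−0.0513+0.5305²/2)·1.3774) / 0.622609 = (-0.193765 + 0.223711) / 0.622609 = 0.048097
d₂ = d₁ − σ√T = 0.048097 − 0.622609 = -0.574512
e^{−rT} = 0.904340
e^{−qT} = 0.931778
N(−d₁) = 0.480819,  N(−d₂) = 0.717189
price = K·e^{−rT}·N(−d₂) − S·e^{−qT}·N(−d₁) = 88.810434 − 50.540794 = 38.269640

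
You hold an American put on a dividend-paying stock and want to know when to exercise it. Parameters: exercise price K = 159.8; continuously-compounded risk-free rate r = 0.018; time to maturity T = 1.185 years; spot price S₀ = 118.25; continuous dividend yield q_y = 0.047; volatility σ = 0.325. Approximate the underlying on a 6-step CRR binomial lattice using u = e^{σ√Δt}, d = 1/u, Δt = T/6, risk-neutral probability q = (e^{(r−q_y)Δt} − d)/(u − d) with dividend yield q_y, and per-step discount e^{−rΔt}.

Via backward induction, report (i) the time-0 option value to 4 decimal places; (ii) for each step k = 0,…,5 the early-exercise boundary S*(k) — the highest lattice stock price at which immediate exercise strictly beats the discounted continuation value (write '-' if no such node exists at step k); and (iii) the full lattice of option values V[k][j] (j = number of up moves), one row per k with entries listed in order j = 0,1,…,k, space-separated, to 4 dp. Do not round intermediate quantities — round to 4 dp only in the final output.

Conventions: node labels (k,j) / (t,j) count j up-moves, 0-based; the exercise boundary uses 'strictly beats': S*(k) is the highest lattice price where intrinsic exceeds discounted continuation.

Δt=0.19750  u=1.15538  d=0.86551  q=0.44425  discount=0.99645
step 6 (expiry): payoffs max(K−S,0) = 110.0902 93.4417 71.2175 41.5500 1.9465 0.0000 0.0000
step 5: (k=5,j=0): S=57.4339, K−S=102.3661, hold=102.3297 ⇒ V=102.3661 exercise | (k=5,j=1): S=76.6693, K−S=83.1307, hold=83.2720 ⇒ V=83.2720 continue | (k=5,j=2): S=102.3469, K−S=57.4531, hold=57.8317 ⇒ V=57.8317 continue | (k=5,j=3): S=136.6242, K−S=23.1758, hold=23.8711 ⇒ V=23.8711 continue | (k=5,j=4): S=182.3815, K−S=0.0000, hold=1.0779 ⇒ V=1.0779 continue | (k=5,j=5): S=243.4634, K−S=0.0000, hold=0.0000 ⇒ V=0.0000 continue  boundary S*=57.4339
step 4: (k=4,j=0): S=66.3583, K−S=93.4417, hold=93.5503 ⇒ V=93.5503 continue | (k=4,j=1): S=88.5825, K−S=71.2175, hold=71.7147 ⇒ V=71.7147 continue | (k=4,j=2): S=118.2500, K−S=41.5500, hold=42.5929 ⇒ V=42.5929 continue | (k=4,j=3): S=157.8535, K−S=1.9465, hold=13.6964 ⇒ V=13.6964 continue | (k=4,j=4): S=210.7207, K−S=0.0000, hold=0.5969 ⇒ V=0.5969 continue  boundary S*=-
step 3: (k=3,j=0): S=76.6693, K−S=83.1307, hold=83.5522 ⇒ V=83.5522 continue | (k=3,j=1): S=102.3469, K−S=57.4531, hold=58.5687 ⇒ V=58.5687 continue | (k=3,j=2): S=136.6242, K−S=23.1758, hold=29.6500 ⇒ V=29.6500 continue | (k=3,j=3): S=182.3815, K−S=0.0000, hold=7.8490 ⇒ V=7.8490 continue  boundary S*=-
step 2: (k=2,j=0): S=88.5825, K−S=71.2175, hold=72.1961 ⇒ V=72.1961 continue | (k=2,j=1): S=118.2500, K−S=41.5500, hold=45.5592 ⇒ V=45.5592 continue | (k=2,j=2): S=157.8535, K−S=1.9465, hold=19.8940 ⇒ V=19.8940 continue  boundary S*=-
step 1: (k=1,j=0): S=102.3469, K−S=57.4531, hold=60.1484 ⇒ V=60.1484 continue | (k=1,j=1): S=136.6242, K−S=23.1758, hold=34.0362 ⇒ V=34.0362 continue  boundary S*=-
step 0: (k=0,j=0): S=118.2500, K−S=41.5500, hold=48.3757 ⇒ V=48.3757 continue  boundary S*=-

price = 48.3757
boundary = - - - - - 57.4339
tree:
48.3757
60.1484 34.0362
72.1961 45.5592 19.8940
83.5522 58.5687 29.6500 7.8490
93.5503 71.7147 42.5929 13.6964 0.5969
102.3661 83.2720 57.8317 23.8711 1.0779 0.0000
110.0902 93.4417 71.2175 41.5500 1.9465 0.0000 0.0000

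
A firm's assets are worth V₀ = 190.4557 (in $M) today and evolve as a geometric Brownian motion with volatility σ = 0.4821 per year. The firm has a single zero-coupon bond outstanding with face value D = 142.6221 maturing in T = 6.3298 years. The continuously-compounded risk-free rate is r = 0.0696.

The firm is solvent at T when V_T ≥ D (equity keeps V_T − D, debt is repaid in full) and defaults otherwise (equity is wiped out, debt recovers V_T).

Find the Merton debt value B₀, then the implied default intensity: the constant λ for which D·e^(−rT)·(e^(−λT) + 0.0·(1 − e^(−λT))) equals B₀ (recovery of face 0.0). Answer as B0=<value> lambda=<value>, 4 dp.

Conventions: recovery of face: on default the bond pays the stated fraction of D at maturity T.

Work the structural quantities from V₀ = 190.4557 against face 142.6221:
d₁ = [ln(V₀/D) + (r + σ²/2)T] / (σ√T)
   = [ln(190.4557/142.6221) + (0.0696 + 0.5·0.4821²)·6.3298] / (0.4821·√6.3298)
   = [0.289221 + 1.176141] / 1.212920 = 1.208128
d₂ = d₁ − σ√T = 1.208128 − 1.212920 = -0.004792
N(d₁) = 0.886501,  N(d₂) = 0.498088,  e^(−rT) = 0.643680
E₀ = V₀·N(d₁) − D·e^(−rT)·N(d₂)
   = 190.4557·0.886501 − 142.6221·0.643680·0.498088 = 123.113191
B₀ = V₀ − E₀ = 190.4557 − 123.113191 = 67.342509
e^(−λT) = (B₀·e^(rT)/D − 0)/(1 − 0) = (67.3425·1.553568/142.6221 − 0)/1 = 0.73355489
λ = −ln(0.73355489)/6.3298 = 0.048951

B0=67.3425 lambda=0.0490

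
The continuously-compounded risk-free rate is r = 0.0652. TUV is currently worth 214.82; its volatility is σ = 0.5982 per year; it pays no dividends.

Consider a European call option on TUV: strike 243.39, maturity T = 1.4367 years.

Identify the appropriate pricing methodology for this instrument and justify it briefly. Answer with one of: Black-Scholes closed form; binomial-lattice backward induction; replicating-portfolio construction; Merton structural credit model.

Key observation: a European claim on TUV (strike 243.39) — a lognormal (GBM) underlying with constant rate and volatility — has an exact closed-form value; no lattice or capital structure is involved.

framework: Black-Scholes closed form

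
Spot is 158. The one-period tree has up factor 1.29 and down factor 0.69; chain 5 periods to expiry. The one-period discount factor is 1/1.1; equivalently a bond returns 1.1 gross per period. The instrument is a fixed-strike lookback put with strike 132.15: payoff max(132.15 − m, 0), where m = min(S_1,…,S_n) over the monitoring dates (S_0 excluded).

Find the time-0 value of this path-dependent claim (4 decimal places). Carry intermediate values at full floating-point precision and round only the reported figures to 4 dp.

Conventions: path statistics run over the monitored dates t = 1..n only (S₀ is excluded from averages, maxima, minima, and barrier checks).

price = 11.9749

Set p* = 0.6833 (from d < R < u); the path-dependent value is the discounted p*-expectation over all price paths.
Enumerate all 2^5 = 32 price paths (U = up ×1.29, D = down ×0.69); each path with k up-moves has probability p*^k·(1−p*)^(5−k).
DDDDD: m=24.7117, payoff=107.4383, prob=0.003184
UDDDD: m=46.2001, payoff=85.9499, prob=0.006871
DUDDD: m=46.2001, payoff=85.9499, prob=0.006871
UUDDD: m=86.3741, payoff=45.7759, prob=0.014828
DDUDD: m=46.2001, payoff=85.9499, prob=0.006871
UDUDD: m=86.3741, payoff=45.7759, prob=0.014828
DUUDD: m=86.3741, payoff=45.7759, prob=0.014828
UUUDD: m=161.4821, payoff=0.0000, prob=0.031997
DDDUD: m=46.2001, payoff=85.9499, prob=0.006871
UDDUD: m=86.3741, payoff=45.7759, prob=0.014828
DUDUD: m=86.3741, payoff=45.7759, prob=0.014828
UUDUD: m=161.4821, payoff=0.0000, prob=0.031997
DDUUD: m=75.2238, payoff=56.9262, prob=0.014828
UDUUD: m=140.6358, payoff=0.0000, prob=0.031997
DUUUD: m=109.0200, payoff=23.1300, prob=0.031997
UUUUD: m=203.8200, payoff=0.0000, prob=0.069045
DDDDU: m=35.8141, payoff=96.3359, prob=0.006871
UDDDU: m=66.9567, payoff=65.1933, prob=0.014828
DUDDU: m=66.9567, payoff=65.1933, prob=0.014828
UUDDU: m=125.1799, payoff=6.9701, prob=0.031997
DDUDU: m=66.9567, payoff=65.1933, prob=0.014828
UDUDU: m=125.1799, payoff=6.9701, prob=0.031997
DUUDU: m=109.0200, payoff=23.1300, prob=0.031997
UUUDU: m=203.8200, payoff=0.0000, prob=0.069045
DDDUU: m=51.9044, payoff=80.2456, prob=0.014828
UDDUU: m=97.0387, payoff=35.1113, prob=0.031997
DUDUU: m=97.0387, payoff=35.1113, prob=0.031997
UUDUU: m=181.4202, payoff=0.0000, prob=0.069045
DDUUU: m=75.2238, payoff=56.9262, prob=0.031997
UDUUU: m=140.6358, payoff=0.0000, prob=0.069045
DUUUU: m=109.0200, payoff=23.1300, prob=0.069045
UUUUU: m=203.8200, payoff=0.0000, prob=0.148992
Price = Σ prob·payoff / R^5 = 19.285628 / 1.610510 = 11.9749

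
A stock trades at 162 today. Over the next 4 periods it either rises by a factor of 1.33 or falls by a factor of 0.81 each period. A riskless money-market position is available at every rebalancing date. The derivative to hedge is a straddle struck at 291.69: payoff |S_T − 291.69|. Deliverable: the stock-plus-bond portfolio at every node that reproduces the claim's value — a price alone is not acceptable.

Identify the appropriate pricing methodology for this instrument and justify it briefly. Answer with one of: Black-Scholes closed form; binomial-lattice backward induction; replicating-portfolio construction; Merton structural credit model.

Key observation: the deliverable is the dynamic trading strategy on the 4-step tree (spot 162, moves 1.33 and 0.81), so the valuation must go through the node-by-node replicating-portfolio solve.

framework: replicating-portfolio construction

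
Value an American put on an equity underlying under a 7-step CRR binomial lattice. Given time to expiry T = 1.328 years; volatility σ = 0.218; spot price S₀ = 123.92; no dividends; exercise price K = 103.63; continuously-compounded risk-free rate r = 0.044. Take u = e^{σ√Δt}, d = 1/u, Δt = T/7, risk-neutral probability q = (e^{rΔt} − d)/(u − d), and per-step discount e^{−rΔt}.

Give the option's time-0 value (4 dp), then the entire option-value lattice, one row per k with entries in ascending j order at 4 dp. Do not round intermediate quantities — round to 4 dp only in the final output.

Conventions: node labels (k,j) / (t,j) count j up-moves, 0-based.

params: Δt=0.18971 u=1.09961 d=0.90942 q=0.52035 e^(-rΔt)=0.99169
t_7 payoffs: 39.8800 26.5477 10.4271 0.0000 0.0000 0.0000 0.0000 0.0000
k=6: node(6,0) S=70.0999 payoff=33.5301 vs cont=32.6687 → 33.5301 [stop]  node(6,1) S=84.7602 payoff=18.8698 vs cont=18.0084 → 18.8698 [stop]  node(6,2) S=102.4865 payoff=1.1435 vs cont=4.9598 → 4.9598 [wait]  node(6,3) S=123.9200 payoff=0.0000 vs cont=0.0000 → 0.0000 [wait]  node(6,4) S=149.8360 payoff=0.0000 vs cont=0.0000 → 0.0000 [wait]  node(6,5) S=181.1719 payoff=0.0000 vs cont=0.0000 → 0.0000 [wait]  node(6,6) S=219.0612 payoff=0.0000 vs cont=0.0000 → 0.0000 [wait]
k=5: node(5,0) S=77.0823 payoff=26.5477 vs cont=25.6863 → 26.5477 [stop]  node(5,1) S=93.2029 payoff=10.4271 vs cont=11.5350 → 11.5350 [wait]  node(5,2) S=112.6948 payoff=0.0000 vs cont=2.3592 → 2.3592 [wait]  node(5,3) S=136.2633 payoff=0.0000 vs cont=0.0000 → 0.0000 [wait]  node(5,4) S=164.7606 payoff=0.0000 vs cont=0.0000 → 0.0000 [wait]  node(5,5) S=199.2178 payoff=0.0000 vs cont=0.0000 → 0.0000 [wait]
k=4: node(4,0) S=84.7602 payoff=18.8698 vs cont=18.5800 → 18.8698 [stop]  node(4,1) S=102.4865 payoff=1.1435 vs cont=6.7041 → 6.7041 [wait]  node(4,2) S=123.9200 payoff=0.0000 vs cont=1.1222 → 1.1222 [wait]  node(4,3) S=149.8360 payoff=0.0000 vs cont=0.0000 → 0.0000 [wait]  node(4,4) S=181.1719 payoff=0.0000 vs cont=0.0000 → 0.0000 [wait]
k=3: node(3,0) S=93.2029 payoff=10.4271 vs cont=12.4351 → 12.4351 [wait]  node(3,1) S=112.6948 payoff=0.0000 vs cont=3.7679 → 3.7679 [wait]  node(3,2) S=136.2633 payoff=0.0000 vs cont=0.5338 → 0.5338 [wait]  node(3,3) S=164.7606 payoff=0.0000 vs cont=0.0000 → 0.0000 [wait]
k=2: node(2,0) S=102.4865 payoff=1.1435 vs cont=7.8592 → 7.8592 [wait]  node(2,1) S=123.9200 payoff=0.0000 vs cont=2.0677 → 2.0677 [wait]  node(2,2) S=149.8360 payoff=0.0000 vs cont=0.2539 → 0.2539 [wait]
k=1: node(1,0) S=112.6948 payoff=0.0000 vs cont=4.8053 → 4.8053 [wait]  node(1,1) S=136.2633 payoff=0.0000 vs cont=1.1145 → 1.1145 [wait]
k=0: node(0,0) S=123.9200 payoff=0.0000 vs cont=2.8608 → 2.8608 [wait]

price = 2.8608
tree:
2.8608
4.8053 1.1145
7.8592 2.0677 0.2539
12.4351 3.7679 0.5338 0.0000
18.8698 6.7041 1.1222 0.0000 0.0000
26.5477 11.5350 2.3592 0.0000 0.0000 0.0000
33.5301 18.8698 4.9598 0.0000 0.0000 0.0000 0.0000
39.8800 26.5477 10.4271 0.0000 0.0000 0.0000 0.0000 0.0000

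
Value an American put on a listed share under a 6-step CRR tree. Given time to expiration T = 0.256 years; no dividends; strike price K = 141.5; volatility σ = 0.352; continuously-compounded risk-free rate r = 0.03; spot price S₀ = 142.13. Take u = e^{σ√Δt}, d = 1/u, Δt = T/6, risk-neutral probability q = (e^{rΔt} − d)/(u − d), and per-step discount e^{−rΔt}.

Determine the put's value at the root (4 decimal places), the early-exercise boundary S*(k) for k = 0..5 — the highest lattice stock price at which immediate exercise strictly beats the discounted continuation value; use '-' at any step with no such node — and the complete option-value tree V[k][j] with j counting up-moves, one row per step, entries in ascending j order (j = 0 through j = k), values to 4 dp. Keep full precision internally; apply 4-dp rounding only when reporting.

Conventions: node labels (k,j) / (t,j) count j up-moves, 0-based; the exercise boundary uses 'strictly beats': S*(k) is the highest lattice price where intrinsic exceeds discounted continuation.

price = 8.9801
boundary = - - - 114.2759 122.8943 114.2759
tree:
8.9801
13.5286 4.2813
19.6434 7.2156 1.2461
27.2241 11.8244 2.4495 0.0000
35.2381 18.6057 4.8150 0.0000 0.0000
42.6901 27.2241 9.4651 0.0000 0.0000 0.0000
49.6195 35.2381 18.6057 0.0000 0.0000 0.0000 0.0000

Δt=0.04267  u=1.07542  d=0.92987  q=0.49063  discount=0.99872
step 6 (expiry): payoffs max(K−S,0) = 49.6195 35.2381 18.6057 0.0000 0.0000 0.0000 0.0000
step 5: (k=5,j=0): S=98.8099, K−S=42.6901, hold=42.5091 ⇒ V=42.6901 exercise | (k=5,j=1): S=114.2759, K−S=27.2241, hold=27.0431 ⇒ V=27.2241 exercise | (k=5,j=2): S=132.1626, K−S=9.3374, hold=9.4651 ⇒ V=9.4651 continue | (k=5,j=3): S=152.8491, K−S=0.0000, hold=0.0000 ⇒ V=0.0000 continue | (k=5,j=4): S=176.7734, K−S=0.0000, hold=0.0000 ⇒ V=0.0000 continue | (k=5,j=5): S=204.4424, K−S=0.0000, hold=0.0000 ⇒ V=0.0000 continue  boundary S*=114.2759
step 4: (k=4,j=0): S=106.2619, K−S=35.2381, hold=35.0571 ⇒ V=35.2381 exercise | (k=4,j=1): S=122.8943, K−S=18.6057, hold=18.4873 ⇒ V=18.6057 exercise | (k=4,j=2): S=142.1300, K−S=0.0000, hold=4.8150 ⇒ V=4.8150 continue | (k=4,j=3): S=164.3765, K−S=0.0000, hold=0.0000 ⇒ V=0.0000 continue | (k=4,j=4): S=190.1052, K−S=0.0000, hold=0.0000 ⇒ V=0.0000 continue  boundary S*=122.8943
step 3: (k=3,j=0): S=114.2759, K−S=27.2241, hold=27.0431 ⇒ V=27.2241 exercise | (k=3,j=1): S=132.1626, K−S=9.3374, hold=11.8244 ⇒ V=11.8244 continue | (k=3,j=2): S=152.8491, K−S=0.0000, hold=2.4495 ⇒ V=2.4495 continue | (k=3,j=3): S=176.7734, K−S=0.0000, hold=0.0000 ⇒ V=0.0000 continue  boundary S*=114.2759
step 2: (k=2,j=0): S=122.8943, K−S=18.6057, hold=19.6434 ⇒ V=19.6434 continue | (k=2,j=1): S=142.1300, K−S=0.0000, hold=7.2156 ⇒ V=7.2156 continue | (k=2,j=2): S=164.3765, K−S=0.0000, hold=1.2461 ⇒ V=1.2461 continue  boundary S*=-
step 1: (k=1,j=0): S=132.1626, K−S=9.3374, hold=13.5286 ⇒ V=13.5286 continue | (k=1,j=1): S=152.8491, K−S=0.0000, hold=4.2813 ⇒ V=4.2813 continue  boundary S*=-
step 0: (k=0,j=0): S=142.1300, K−S=0.0000, hold=8.9801 ⇒ V=8.9801 continue  boundary S*=-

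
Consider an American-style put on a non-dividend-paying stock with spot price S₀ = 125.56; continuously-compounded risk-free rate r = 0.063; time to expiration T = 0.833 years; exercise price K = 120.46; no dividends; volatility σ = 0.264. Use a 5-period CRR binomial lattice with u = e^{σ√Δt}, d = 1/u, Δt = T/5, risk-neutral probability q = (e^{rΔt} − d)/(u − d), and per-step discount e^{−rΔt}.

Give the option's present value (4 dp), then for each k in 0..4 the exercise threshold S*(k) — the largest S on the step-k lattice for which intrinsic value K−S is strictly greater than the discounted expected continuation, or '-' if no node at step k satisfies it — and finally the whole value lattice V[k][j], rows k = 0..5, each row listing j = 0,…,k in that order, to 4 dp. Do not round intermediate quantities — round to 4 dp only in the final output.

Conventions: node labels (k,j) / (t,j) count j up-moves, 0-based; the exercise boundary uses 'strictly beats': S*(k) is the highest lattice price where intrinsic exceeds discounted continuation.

Δt=0.16660  u=1.11378  d=0.89785  q=0.52195  discount=0.98956
step 5 (expiry): payoffs max(K−S,0) = 47.2008 29.5822 7.7264 0.0000 0.0000 0.0000
step 4: (k=4,j=0): S=81.5943, K−S=38.8657, hold=37.6080 ⇒ V=38.8657 exercise | (k=4,j=1): S=101.2175, K−S=19.2425, hold=17.9848 ⇒ V=19.2425 exercise | (k=4,j=2): S=125.5600, K−S=0.0000, hold=3.6550 ⇒ V=3.6550 continue | (k=4,j=3): S=155.7568, K−S=0.0000, hold=0.0000 ⇒ V=0.0000 continue | (k=4,j=4): S=193.2158, K−S=0.0000, hold=0.0000 ⇒ V=0.0000 continue  boundary S*=101.2175
step 3: (k=3,j=0): S=90.8778, K−S=29.5822, hold=28.3245 ⇒ V=29.5822 exercise | (k=3,j=1): S=112.7336, K−S=7.7264, hold=10.9906 ⇒ V=10.9906 continue | (k=3,j=2): S=139.8457, K−S=0.0000, hold=1.7290 ⇒ V=1.7290 continue | (k=3,j=3): S=173.4782, K−S=0.0000, hold=0.0000 ⇒ V=0.0000 continue  boundary S*=90.8778
step 2: (k=2,j=0): S=101.2175, K−S=19.2425, hold=19.6708 ⇒ V=19.6708 continue | (k=2,j=1): S=125.5600, K−S=0.0000, hold=6.0923 ⇒ V=6.0923 continue | (k=2,j=2): S=155.7568, K−S=0.0000, hold=0.8179 ⇒ V=0.8179 continue  boundary S*=-
step 1: (k=1,j=0): S=112.7336, K−S=7.7264, hold=12.4521 ⇒ V=12.4521 continue | (k=1,j=1): S=139.8457, K−S=0.0000, hold=3.3045 ⇒ V=3.3045 continue  boundary S*=-
step 0: (k=0,j=0): S=125.5600, K−S=0.0000, hold=7.5973 ⇒ V=7.5973 continue  boundary S*=-

price = 7.5973
boundary = - - - 90.8778 101.2175
tree:
7.5973
12.4521 3.3045
19.6708 6.0923 0.8179
29.5822 10.9906 1.7290 0.0000
38.8657 19.2425 3.6550 0.0000 0.0000
47.2008 29.5822 7.7264 0.0000 0.0000 0.0000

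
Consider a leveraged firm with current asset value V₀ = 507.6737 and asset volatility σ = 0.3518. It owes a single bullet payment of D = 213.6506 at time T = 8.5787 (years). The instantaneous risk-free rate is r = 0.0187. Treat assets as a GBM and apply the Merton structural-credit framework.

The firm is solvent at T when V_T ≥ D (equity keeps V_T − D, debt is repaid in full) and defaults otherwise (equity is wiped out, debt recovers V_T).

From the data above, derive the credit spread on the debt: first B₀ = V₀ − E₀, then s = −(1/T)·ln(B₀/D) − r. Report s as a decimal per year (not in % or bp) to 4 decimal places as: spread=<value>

Work the structural quantities from V₀ = 507.6737 against face 213.6506:
d₁ = [ln(V₀/D) + (r + σ²/2)T] / (σ√T)
   = [ln(507.6737/213.6506) + (0.0187 + 0.5·0.3518²)·8.5787] / (0.3518·√8.5787)
   = [0.865497 + 0.691286] / 1.030402 = 1.510850
d₂ = d₁ − σ√T = 1.510850 − 1.030402 = 0.480448
N(d₁) = 0.934587,  N(d₂) = 0.684546,  e^(−rT) = 0.851785
E₀ = V₀·N(d₁) − D·e^(−rT)·N(d₂)
   = 507.6737·0.934587 − 213.6506·0.851785·0.684546 = 349.888523
B₀ = V₀ − E₀ = 507.6737 − 349.888523 = 157.785177
spread = −(1/T)·ln(B₀/D) − r = −(1/8.5787)·ln(157.785177/213.6506) − 0.0187 = 0.01663257

spread=0.0166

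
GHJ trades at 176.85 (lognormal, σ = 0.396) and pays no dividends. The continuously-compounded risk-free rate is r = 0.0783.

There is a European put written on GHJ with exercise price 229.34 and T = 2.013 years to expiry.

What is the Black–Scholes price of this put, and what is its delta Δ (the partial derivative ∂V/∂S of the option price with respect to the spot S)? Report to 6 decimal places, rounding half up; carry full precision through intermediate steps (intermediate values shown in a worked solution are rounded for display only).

σ√T = 0.396·√2.013 = 0.561846
d₁ = (ln(S/K) + (r+σ²/2)T) / (σ√T) = (ln(176.85/229.34) + (0.0783+0.396²/2)·2.013) / 0.561846 = (-0.259904 + 0.315453) / 0.561846 = 0.098870
d₂ = d₁ − σ√T = 0.098870 − 0.561846 = -0.462976
e^{−rT} = 0.854176
N(−d₁) = 0.460621,  N(−d₂) = 0.678309
Put price V = K·e^{−rT}·N(−d₂) − S·N(−d₁) = 132.878572 − 81.460802 = 51.417770
Δ = −N(−d₁) = -0.460621

price = 51.417770
Δ = -0.460621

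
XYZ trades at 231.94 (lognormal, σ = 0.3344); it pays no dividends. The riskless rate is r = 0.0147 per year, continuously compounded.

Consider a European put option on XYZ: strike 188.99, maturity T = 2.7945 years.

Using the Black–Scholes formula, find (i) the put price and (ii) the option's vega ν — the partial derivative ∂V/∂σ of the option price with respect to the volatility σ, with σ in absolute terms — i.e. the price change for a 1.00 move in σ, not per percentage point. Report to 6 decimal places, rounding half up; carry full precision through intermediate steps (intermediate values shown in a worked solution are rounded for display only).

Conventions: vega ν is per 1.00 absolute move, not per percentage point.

price = 24.409640
ν = 119.420663

σ√T = 0.3344·√2.7945 = 0.559008
d₁ = (ln(S/K) + (r+σ²/2)T) / (σ√T) = (ln(231.94/188.99) + (0.0147+0.3344²/2)·2.7945) / 0.559008 = (0.204785 + 0.197324) / 0.559008 = 0.719325
d₂ = d₁ − σ√T = 0.719325 − 0.559008 = 0.160317
e^{−rT} = 0.959753
N(−d₁) = 0.235970,  N(−d₂) = 0.436316
Put price V = K·e^{−rT}·N(−d₂) − S·N(−d₁) = 79.140572 − 54.730931 = 24.409640
φ(d₁) = (1/√(2π))·e^{−d₁²/2} = 0.308001
ν = S·φ(d₁)·√T = 119.420663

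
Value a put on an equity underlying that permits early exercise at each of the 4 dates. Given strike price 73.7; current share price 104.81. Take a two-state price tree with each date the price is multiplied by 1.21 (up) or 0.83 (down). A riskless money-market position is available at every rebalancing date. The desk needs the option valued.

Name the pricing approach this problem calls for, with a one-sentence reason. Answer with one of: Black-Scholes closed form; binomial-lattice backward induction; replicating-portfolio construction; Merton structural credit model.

Key observation: the defining feature is the embedded early-exercise option across 4 discrete dates on the spot-104.81 tree; pricing the strike-73.7 put means working backward with an exercise test at every node.

framework: binomial-lattice backward induction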